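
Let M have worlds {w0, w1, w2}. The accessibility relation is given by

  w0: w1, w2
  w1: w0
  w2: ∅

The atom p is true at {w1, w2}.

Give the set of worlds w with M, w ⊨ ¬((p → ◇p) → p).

w0: (p → ◇p) → p is F. ✓
w1: (p → ◇p) → p is T. ✗
w2: (p → ◇p) → p is T. ✗

{w0}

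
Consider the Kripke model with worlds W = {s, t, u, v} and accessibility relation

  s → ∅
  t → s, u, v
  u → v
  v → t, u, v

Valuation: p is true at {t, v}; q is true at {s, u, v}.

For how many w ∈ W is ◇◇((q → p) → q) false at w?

s: no successors, so ◇◇((q → p) → q) fails. ✗
t: successors {s, u, v}; ◇((q → p) → q) there: s:F, u:T, v:T. ✓
u: successors {v}; ◇((q → p) → q) there: v:T. ✓
v: successors {t, u, v}; ◇((q → p) → q) there: t:T, u:T, v:T. ✓
Satisfying worlds: {t, u, v}.
So ◇◇((q → p) → q) fails at the other 1 world.

1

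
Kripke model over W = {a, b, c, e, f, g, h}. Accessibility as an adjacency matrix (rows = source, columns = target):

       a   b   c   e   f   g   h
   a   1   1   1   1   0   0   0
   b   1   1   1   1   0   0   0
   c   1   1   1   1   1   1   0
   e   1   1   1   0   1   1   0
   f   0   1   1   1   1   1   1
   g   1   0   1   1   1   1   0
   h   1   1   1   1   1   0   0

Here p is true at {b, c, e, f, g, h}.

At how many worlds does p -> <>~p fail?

a: p is F, <>~p is T. ✓
b: p is T, <>~p is T. ✓
c: p is T, <>~p is T. ✓
e: p is T, <>~p is T. ✓
f: p is T, <>~p is F. ✗
g: p is T, <>~p is T. ✓
h: p is T, <>~p is T. ✓
Satisfying worlds: {a, b, c, e, g, h}.
So p -> <>~p fails at the other 1 world.

1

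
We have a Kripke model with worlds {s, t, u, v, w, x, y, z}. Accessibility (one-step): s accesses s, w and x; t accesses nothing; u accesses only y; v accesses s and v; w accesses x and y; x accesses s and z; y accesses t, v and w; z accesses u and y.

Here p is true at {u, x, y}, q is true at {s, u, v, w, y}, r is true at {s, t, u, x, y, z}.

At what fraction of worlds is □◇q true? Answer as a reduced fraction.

s: successors {s, w, x}; ◇q there: s:T, w:T, x:T. ✓
t: no successors, so □◇q holds vacuously. ✓
u: successors {y}; ◇q there: y:T. ✓
v: successors {s, v}; ◇q there: s:T, v:T. ✓
w: successors {x, y}; ◇q there: x:T, y:T. ✓
x: successors {s, z}; ◇q there: s:T, z:T. ✓
y: successors {t, v, w}; ◇q there: t:F, v:T, w:T. ✗
z: successors {u, y}; ◇q there: u:T, y:T. ✓
That's 7 of 8 worlds, so 7/8.

7/8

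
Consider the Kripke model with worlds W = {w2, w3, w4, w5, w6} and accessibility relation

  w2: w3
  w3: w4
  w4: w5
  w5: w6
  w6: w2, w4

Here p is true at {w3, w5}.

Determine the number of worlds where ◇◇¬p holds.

3

w2: successors {w3}; ◇¬p there: w3:T. ✓
w3: successors {w4}; ◇¬p there: w4:F. ✗
w4: successors {w5}; ◇¬p there: w5:T. ✓
w5: successors {w6}; ◇¬p there: w6:T. ✓
w6: successors {w2, w4}; ◇¬p there: w2:F, w4:F. ✗
Satisfying worlds: {w2, w4, w5}.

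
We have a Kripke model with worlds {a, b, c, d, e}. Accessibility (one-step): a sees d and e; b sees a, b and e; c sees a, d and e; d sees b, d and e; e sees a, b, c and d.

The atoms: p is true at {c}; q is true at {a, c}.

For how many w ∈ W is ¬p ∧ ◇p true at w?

1

a: ¬p is T, ◇p is F. ✗
b: ¬p is T, ◇p is F. ✗
c: ¬p is F, ◇p is F. ✗
d: ¬p is T, ◇p is F. ✗
e: ¬p is T, ◇p is T. ✓
Satisfying worlds: {e}.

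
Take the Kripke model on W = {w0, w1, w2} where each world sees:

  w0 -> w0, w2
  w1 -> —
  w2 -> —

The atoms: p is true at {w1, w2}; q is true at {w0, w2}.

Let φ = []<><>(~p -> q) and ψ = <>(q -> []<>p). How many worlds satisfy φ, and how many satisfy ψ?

For []<><>(~p -> q):
w0: successors {w0, w2}; <><>(~p -> q) there: w0:T, w2:F. ✗
w1: no successors, so []<><>(~p -> q) holds vacuously. ✓
w2: no successors, so []<><>(~p -> q) holds vacuously. ✓
— 2 worlds.
For <>(q -> []<>p):
w0: successors {w0, w2}; q -> []<>p there: w0:F, w2:T. ✓
w1: no successors, so <>(q -> []<>p) fails. ✗
w2: no successors, so <>(q -> []<>p) fails. ✗
— 1 world.

2 and 1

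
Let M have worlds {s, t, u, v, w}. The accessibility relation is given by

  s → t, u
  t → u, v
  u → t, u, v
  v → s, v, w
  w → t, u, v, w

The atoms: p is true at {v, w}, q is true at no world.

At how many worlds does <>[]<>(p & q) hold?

0

s: successors {t, u}; []<>(p & q) there: t:F, u:F. ✗
t: successors {u, v}; []<>(p & q) there: u:F, v:F. ✗
u: successors {t, u, v}; []<>(p & q) there: t:F, u:F, v:F. ✗
v: successors {s, v, w}; []<>(p & q) there: s:F, v:F, w:F. ✗
w: successors {t, u, v, w}; []<>(p & q) there: t:F, u:F, v:F, w:F. ✗
Satisfying worlds: ∅.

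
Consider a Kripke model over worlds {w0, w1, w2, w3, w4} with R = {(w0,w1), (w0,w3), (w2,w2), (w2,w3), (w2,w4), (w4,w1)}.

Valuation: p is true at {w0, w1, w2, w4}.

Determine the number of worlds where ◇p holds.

w0: successors {w1, w3}; p there: w1:T, w3:F. ✓
w1: no successors, so ◇p fails. ✗
w2: successors {w2, w3, w4}; p there: w2:T, w3:F, w4:T. ✓
w3: no successors, so ◇p fails. ✗
w4: successors {w1}; p there: w1:T. ✓
Satisfying worlds: {w0, w2, w4}.

3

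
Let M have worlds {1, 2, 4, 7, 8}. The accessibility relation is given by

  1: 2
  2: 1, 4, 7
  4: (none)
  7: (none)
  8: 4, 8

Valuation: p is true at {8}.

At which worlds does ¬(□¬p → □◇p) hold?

1: □¬p → □◇p is F. ✓
2: □¬p → □◇p is F. ✓
4: □¬p → □◇p is T. ✗
7: □¬p → □◇p is T. ✗
8: □¬p → □◇p is T. ✗

{1, 2}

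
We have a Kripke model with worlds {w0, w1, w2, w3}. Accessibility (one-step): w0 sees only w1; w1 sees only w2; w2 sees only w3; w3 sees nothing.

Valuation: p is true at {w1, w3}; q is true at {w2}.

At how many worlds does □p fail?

1

w0: successors {w1}; p there: w1:T. ✓
w1: successors {w2}; p there: w2:F. ✗
w2: successors {w3}; p there: w3:T. ✓
w3: no successors, so □p holds vacuously. ✓
Satisfying worlds: {w0, w2, w3}.
So □p fails at the other 1 world.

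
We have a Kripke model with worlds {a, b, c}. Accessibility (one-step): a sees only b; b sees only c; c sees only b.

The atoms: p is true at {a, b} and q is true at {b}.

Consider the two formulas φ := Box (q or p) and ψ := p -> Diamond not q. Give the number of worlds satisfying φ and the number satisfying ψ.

For Box (q or p):
a: successors {b}; q or p there: b:T. ✓
b: successors {c}; q or p there: c:F. ✗
c: successors {b}; q or p there: b:T. ✓
— 2 worlds.
For p -> Diamond not q:
a: p is T, Diamond not q is F. ✗
b: p is T, Diamond not q is T. ✓
c: p is F, Diamond not q is F. ✓
— 2 worlds.

2 and 2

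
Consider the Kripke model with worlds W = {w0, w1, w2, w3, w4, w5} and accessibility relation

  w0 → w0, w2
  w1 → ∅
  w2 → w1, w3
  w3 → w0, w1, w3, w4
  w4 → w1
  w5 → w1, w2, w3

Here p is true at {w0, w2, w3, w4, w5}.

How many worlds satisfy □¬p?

w0: successors {w0, w2}; ¬p there: w0:F, w2:F. ✗
w1: no successors, so □¬p holds vacuously. ✓
w2: successors {w1, w3}; ¬p there: w1:T, w3:F. ✗
w3: successors {w0, w1, w3, w4}; ¬p there: w0:F, w1:T, w3:F, w4:F. ✗
w4: successors {w1}; ¬p there: w1:T. ✓
w5: successors {w1, w2, w3}; ¬p there: w1:T, w2:F, w3:F. ✗
Satisfying worlds: {w1, w4}.

2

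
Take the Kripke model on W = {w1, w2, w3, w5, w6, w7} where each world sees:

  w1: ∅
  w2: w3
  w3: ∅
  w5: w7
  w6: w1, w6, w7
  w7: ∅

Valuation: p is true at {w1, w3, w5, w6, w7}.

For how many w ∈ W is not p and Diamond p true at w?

1

w1: not p is F, Diamond p is F. ✗
w2: not p is T, Diamond p is T. ✓
w3: not p is F, Diamond p is F. ✗
w5: not p is F, Diamond p is T. ✗
w6: not p is F, Diamond p is T. ✗
w7: not p is F, Diamond p is F. ✗
Satisfying worlds: {w2}.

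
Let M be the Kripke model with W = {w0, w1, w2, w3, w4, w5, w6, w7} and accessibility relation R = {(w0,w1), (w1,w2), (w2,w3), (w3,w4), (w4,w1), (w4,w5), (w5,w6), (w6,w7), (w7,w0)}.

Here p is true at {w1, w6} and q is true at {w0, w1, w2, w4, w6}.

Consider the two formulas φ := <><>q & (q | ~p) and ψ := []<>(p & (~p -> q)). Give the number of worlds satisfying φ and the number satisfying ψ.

6 and 2

For <><>q & (q | ~p):
w0: <><>q is T, q | ~p is T. ✓
w1: <><>q is F, q | ~p is T. ✗
w2: <><>q is T, q | ~p is T. ✓
w3: <><>q is T, q | ~p is T. ✓
w4: <><>q is T, q | ~p is T. ✓
w5: <><>q is F, q | ~p is T. ✗
w6: <><>q is T, q | ~p is T. ✓
w7: <><>q is T, q | ~p is T. ✓
— 6 worlds.
For []<>(p & (~p -> q)):
w0: successors {w1}; <>(p & (~p -> q)) there: w1:F. ✗
w1: successors {w2}; <>(p & (~p -> q)) there: w2:F. ✗
w2: successors {w3}; <>(p & (~p -> q)) there: w3:F. ✗
w3: successors {w4}; <>(p & (~p -> q)) there: w4:T. ✓
w4: successors {w1, w5}; <>(p & (~p -> q)) there: w1:F, w5:T. ✗
w5: successors {w6}; <>(p & (~p -> q)) there: w6:F. ✗
w6: successors {w7}; <>(p & (~p -> q)) there: w7:F. ✗
w7: successors {w0}; <>(p & (~p -> q)) there: w0:T. ✓
— 2 worlds.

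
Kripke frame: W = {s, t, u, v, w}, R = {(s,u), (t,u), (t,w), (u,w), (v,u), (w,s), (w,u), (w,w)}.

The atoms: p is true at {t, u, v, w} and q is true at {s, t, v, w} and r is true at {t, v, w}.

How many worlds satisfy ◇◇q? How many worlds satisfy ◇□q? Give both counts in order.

For ◇◇q:
s: successors {u}; ◇q there: u:T. ✓
t: successors {u, w}; ◇q there: u:T, w:T. ✓
u: successors {w}; ◇q there: w:T. ✓
v: successors {u}; ◇q there: u:T. ✓
w: successors {s, u, w}; ◇q there: s:F, u:T, w:T. ✓
— 5 worlds.
For ◇□q:
s: successors {u}; □q there: u:T. ✓
t: successors {u, w}; □q there: u:T, w:F. ✓
u: successors {w}; □q there: w:F. ✗
v: successors {u}; □q there: u:T. ✓
w: successors {s, u, w}; □q there: s:F, u:T, w:F. ✓
— 4 worlds.

5 and 4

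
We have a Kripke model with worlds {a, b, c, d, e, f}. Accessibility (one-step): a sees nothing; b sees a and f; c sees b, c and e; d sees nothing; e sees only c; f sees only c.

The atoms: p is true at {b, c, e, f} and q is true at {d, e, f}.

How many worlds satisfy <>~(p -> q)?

a: no successors, so <>~(p -> q) fails. ✗
b: successors {a, f}; ~(p -> q) there: a:F, f:F. ✗
c: successors {b, c, e}; ~(p -> q) there: b:T, c:T, e:F. ✓
d: no successors, so <>~(p -> q) fails. ✗
e: successors {c}; ~(p -> q) there: c:T. ✓
f: successors {c}; ~(p -> q) there: c:T. ✓
Satisfying worlds: {c, e, f}.

3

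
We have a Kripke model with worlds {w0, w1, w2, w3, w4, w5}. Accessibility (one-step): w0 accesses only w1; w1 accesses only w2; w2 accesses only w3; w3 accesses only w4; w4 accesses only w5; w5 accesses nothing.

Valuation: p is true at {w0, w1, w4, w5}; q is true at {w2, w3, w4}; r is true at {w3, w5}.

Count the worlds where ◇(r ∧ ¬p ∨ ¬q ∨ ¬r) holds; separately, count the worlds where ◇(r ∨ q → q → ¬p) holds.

For ◇(r ∧ ¬p ∨ ¬q ∨ ¬r):
w0: successors {w1}; r ∧ ¬p ∨ ¬q ∨ ¬r there: w1:T. ✓
w1: successors {w2}; r ∧ ¬p ∨ ¬q ∨ ¬r there: w2:T. ✓
w2: successors {w3}; r ∧ ¬p ∨ ¬q ∨ ¬r there: w3:T. ✓
w3: successors {w4}; r ∧ ¬p ∨ ¬q ∨ ¬r there: w4:T. ✓
w4: successors {w5}; r ∧ ¬p ∨ ¬q ∨ ¬r there: w5:T. ✓
w5: no successors, so ◇(r ∧ ¬p ∨ ¬q ∨ ¬r) fails. ✗
— 5 worlds.
For ◇(r ∨ q → q → ¬p):
w0: successors {w1}; r ∨ q → q → ¬p there: w1:T. ✓
w1: successors {w2}; r ∨ q → q → ¬p there: w2:T. ✓
w2: successors {w3}; r ∨ q → q → ¬p there: w3:T. ✓
w3: successors {w4}; r ∨ q → q → ¬p there: w4:F. ✗
w4: successors {w5}; r ∨ q → q → ¬p there: w5:T. ✓
w5: no successors, so ◇(r ∨ q → q → ¬p) fails. ✗
— 4 worlds.

5 and 4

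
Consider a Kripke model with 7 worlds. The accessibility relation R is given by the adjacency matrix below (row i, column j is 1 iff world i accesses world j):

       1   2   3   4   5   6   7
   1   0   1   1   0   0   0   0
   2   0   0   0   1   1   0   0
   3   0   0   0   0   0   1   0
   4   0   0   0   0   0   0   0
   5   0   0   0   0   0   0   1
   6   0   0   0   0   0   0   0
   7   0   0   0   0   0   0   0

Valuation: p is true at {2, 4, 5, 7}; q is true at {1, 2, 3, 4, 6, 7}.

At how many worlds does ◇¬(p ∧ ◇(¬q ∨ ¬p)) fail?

1: successors {2, 3}; ¬(p ∧ ◇(¬q ∨ ¬p)) there: 2:F, 3:T. ✓
2: successors {4, 5}; ¬(p ∧ ◇(¬q ∨ ¬p)) there: 4:T, 5:T. ✓
3: successors {6}; ¬(p ∧ ◇(¬q ∨ ¬p)) there: 6:T. ✓
4: no successors, so ◇¬(p ∧ ◇(¬q ∨ ¬p)) fails. ✗
5: successors {7}; ¬(p ∧ ◇(¬q ∨ ¬p)) there: 7:T. ✓
6: no successors, so ◇¬(p ∧ ◇(¬q ∨ ¬p)) fails. ✗
7: no successors, so ◇¬(p ∧ ◇(¬q ∨ ¬p)) fails. ✗
Satisfying worlds: {1, 2, 3, 5}.
So ◇¬(p ∧ ◇(¬q ∨ ¬p)) fails at the other 3 worlds.

3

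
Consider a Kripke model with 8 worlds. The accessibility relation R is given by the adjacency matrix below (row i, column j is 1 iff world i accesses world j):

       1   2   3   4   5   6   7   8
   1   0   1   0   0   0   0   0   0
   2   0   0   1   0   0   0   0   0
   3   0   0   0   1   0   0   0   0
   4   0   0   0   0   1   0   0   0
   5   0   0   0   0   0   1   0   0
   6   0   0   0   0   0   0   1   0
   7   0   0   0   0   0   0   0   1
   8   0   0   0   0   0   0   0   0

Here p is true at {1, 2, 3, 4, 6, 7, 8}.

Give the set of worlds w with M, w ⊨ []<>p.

{1, 2, 4, 5, 6, 8}

1: successors {2}; <>p there: 2:T. ✓
2: successors {3}; <>p there: 3:T. ✓
3: successors {4}; <>p there: 4:F. ✗
4: successors {5}; <>p there: 5:T. ✓
5: successors {6}; <>p there: 6:T. ✓
6: successors {7}; <>p there: 7:T. ✓
7: successors {8}; <>p there: 8:F. ✗
8: no successors, so []<>p holds vacuously. ✓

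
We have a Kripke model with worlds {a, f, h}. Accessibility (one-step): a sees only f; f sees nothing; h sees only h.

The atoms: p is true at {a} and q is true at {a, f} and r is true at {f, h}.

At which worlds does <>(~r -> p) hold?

a: successors {f}; ~r -> p there: f:T. ✓
f: no successors, so <>(~r -> p) fails. ✗
h: successors {h}; ~r -> p there: h:T. ✓

{a, h}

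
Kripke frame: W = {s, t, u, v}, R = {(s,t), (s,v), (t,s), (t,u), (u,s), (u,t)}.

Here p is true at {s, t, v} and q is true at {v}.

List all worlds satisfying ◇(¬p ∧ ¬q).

s: successors {t, v}; ¬p ∧ ¬q there: t:F, v:F. ✗
t: successors {s, u}; ¬p ∧ ¬q there: s:F, u:T. ✓
u: successors {s, t}; ¬p ∧ ¬q there: s:F, t:F. ✗
v: no successors, so ◇(¬p ∧ ¬q) fails. ✗

{t}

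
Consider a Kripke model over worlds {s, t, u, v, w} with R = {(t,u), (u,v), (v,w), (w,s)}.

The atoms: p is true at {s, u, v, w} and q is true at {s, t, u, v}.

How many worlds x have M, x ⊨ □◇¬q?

s: no successors, so □◇¬q holds vacuously. ✓
t: successors {u}; ◇¬q there: u:F. ✗
u: successors {v}; ◇¬q there: v:T. ✓
v: successors {w}; ◇¬q there: w:F. ✗
w: successors {s}; ◇¬q there: s:F. ✗
Satisfying worlds: {s, u}.

2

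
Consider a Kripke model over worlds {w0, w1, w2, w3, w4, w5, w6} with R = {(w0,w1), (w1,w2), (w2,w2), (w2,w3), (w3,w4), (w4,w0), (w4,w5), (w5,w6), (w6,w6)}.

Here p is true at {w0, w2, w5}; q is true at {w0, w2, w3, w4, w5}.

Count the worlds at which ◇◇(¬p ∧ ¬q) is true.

3

w0: successors {w1}; ◇(¬p ∧ ¬q) there: w1:F. ✗
w1: successors {w2}; ◇(¬p ∧ ¬q) there: w2:F. ✗
w2: successors {w2, w3}; ◇(¬p ∧ ¬q) there: w2:F, w3:F. ✗
w3: successors {w4}; ◇(¬p ∧ ¬q) there: w4:F. ✗
w4: successors {w0, w5}; ◇(¬p ∧ ¬q) there: w0:T, w5:T. ✓
w5: successors {w6}; ◇(¬p ∧ ¬q) there: w6:T. ✓
w6: successors {w6}; ◇(¬p ∧ ¬q) there: w6:T. ✓
Satisfying worlds: {w4, w5, w6}.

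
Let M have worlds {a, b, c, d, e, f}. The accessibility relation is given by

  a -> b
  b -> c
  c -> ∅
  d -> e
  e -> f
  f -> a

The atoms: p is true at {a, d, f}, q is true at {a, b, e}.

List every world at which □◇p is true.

{c, d, e}

a: successors {b}; ◇p there: b:F. ✗
b: successors {c}; ◇p there: c:F. ✗
c: no successors, so □◇p holds vacuously. ✓
d: successors {e}; ◇p there: e:T. ✓
e: successors {f}; ◇p there: f:T. ✓
f: successors {a}; ◇p there: a:F. ✗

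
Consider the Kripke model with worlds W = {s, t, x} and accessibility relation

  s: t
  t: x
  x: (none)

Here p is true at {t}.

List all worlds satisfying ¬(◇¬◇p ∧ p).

{s, x}

s: ◇¬◇p ∧ p is F. ✓
t: ◇¬◇p ∧ p is T. ✗
x: ◇¬◇p ∧ p is F. ✓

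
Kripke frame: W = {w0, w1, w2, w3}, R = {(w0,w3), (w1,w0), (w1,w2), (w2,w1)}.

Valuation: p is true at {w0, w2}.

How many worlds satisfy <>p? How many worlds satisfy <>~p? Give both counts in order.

For <>p:
w0: successors {w3}; p there: w3:F. ✗
w1: successors {w0, w2}; p there: w0:T, w2:T. ✓
w2: successors {w1}; p there: w1:F. ✗
w3: no successors, so <>p fails. ✗
— 1 world.
For <>~p:
w0: successors {w3}; ~p there: w3:T. ✓
w1: successors {w0, w2}; ~p there: w0:F, w2:F. ✗
w2: successors {w1}; ~p there: w1:T. ✓
w3: no successors, so <>~p fails. ✗
— 2 worlds.

1 and 2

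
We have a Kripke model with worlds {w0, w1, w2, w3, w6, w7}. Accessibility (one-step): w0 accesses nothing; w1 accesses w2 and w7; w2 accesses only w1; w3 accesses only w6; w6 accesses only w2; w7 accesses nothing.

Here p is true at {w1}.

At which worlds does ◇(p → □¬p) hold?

w0: no successors, so ◇(p → □¬p) fails. ✗
w1: successors {w2, w7}; p → □¬p there: w2:T, w7:T. ✓
w2: successors {w1}; p → □¬p there: w1:T. ✓
w3: successors {w6}; p → □¬p there: w6:T. ✓
w6: successors {w2}; p → □¬p there: w2:T. ✓
w7: no successors, so ◇(p → □¬p) fails. ✗

{w1, w2, w3, w6}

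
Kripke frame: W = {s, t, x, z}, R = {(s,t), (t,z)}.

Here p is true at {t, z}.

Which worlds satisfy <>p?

s: successors {t}; p there: t:T. ✓
t: successors {z}; p there: z:T. ✓
x: no successors, so <>p fails. ✗
z: no successors, so <>p fails. ✗

{s, t}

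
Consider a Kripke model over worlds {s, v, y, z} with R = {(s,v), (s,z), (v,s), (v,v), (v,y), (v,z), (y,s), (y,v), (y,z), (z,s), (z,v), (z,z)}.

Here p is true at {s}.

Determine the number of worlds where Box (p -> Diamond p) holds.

1

s: successors {v, z}; p -> Diamond p there: v:T, z:T. ✓
v: successors {s, v, y, z}; p -> Diamond p there: s:F, v:T, y:T, z:T. ✗
y: successors {s, v, z}; p -> Diamond p there: s:F, v:T, z:T. ✗
z: successors {s, v, z}; p -> Diamond p there: s:F, v:T, z:T. ✗
Satisfying worlds: {s}.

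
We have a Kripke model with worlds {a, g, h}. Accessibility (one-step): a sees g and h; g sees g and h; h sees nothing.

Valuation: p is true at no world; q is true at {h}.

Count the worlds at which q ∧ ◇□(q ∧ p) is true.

0

a: q is F, ◇□(q ∧ p) is T. ✗
g: q is F, ◇□(q ∧ p) is T. ✗
h: q is T, ◇□(q ∧ p) is F. ✗
Satisfying worlds: ∅.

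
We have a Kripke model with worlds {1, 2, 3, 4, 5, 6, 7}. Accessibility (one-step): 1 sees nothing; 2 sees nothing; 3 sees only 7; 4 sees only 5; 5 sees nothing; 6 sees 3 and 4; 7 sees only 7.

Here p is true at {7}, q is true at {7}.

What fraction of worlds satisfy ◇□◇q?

4/7

1: no successors, so ◇□◇q fails. ✗
2: no successors, so ◇□◇q fails. ✗
3: successors {7}; □◇q there: 7:T. ✓
4: successors {5}; □◇q there: 5:T. ✓
5: no successors, so ◇□◇q fails. ✗
6: successors {3, 4}; □◇q there: 3:T, 4:F. ✓
7: successors {7}; □◇q there: 7:T. ✓
That's 4 of 7 worlds, so 4/7.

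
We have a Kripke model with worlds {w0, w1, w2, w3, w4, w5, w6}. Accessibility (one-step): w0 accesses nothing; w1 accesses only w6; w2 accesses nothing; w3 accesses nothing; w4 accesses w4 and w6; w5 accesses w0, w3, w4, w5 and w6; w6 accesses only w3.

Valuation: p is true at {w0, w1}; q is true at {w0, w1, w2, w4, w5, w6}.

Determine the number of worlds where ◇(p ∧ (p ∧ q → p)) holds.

w0: no successors, so ◇(p ∧ (p ∧ q → p)) fails. ✗
w1: successors {w6}; p ∧ (p ∧ q → p) there: w6:F. ✗
w2: no successors, so ◇(p ∧ (p ∧ q → p)) fails. ✗
w3: no successors, so ◇(p ∧ (p ∧ q → p)) fails. ✗
w4: successors {w4, w6}; p ∧ (p ∧ q → p) there: w4:F, w6:F. ✗
w5: successors {w0, w3, w4, w5, w6}; p ∧ (p ∧ q → p) there: w0:T, w3:F, w4:F, w5:F, w6:F. ✓
w6: successors {w3}; p ∧ (p ∧ q → p) there: w3:F. ✗
Satisfying worlds: {w5}.

1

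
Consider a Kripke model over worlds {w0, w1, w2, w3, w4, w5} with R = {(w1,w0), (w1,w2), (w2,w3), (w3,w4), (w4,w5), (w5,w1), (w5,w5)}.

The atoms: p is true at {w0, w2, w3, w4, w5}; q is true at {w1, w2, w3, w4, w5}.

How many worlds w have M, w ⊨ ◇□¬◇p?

w0: no successors, so ◇□¬◇p fails. ✗
w1: successors {w0, w2}; □¬◇p there: w0:T, w2:F. ✓
w2: successors {w3}; □¬◇p there: w3:F. ✗
w3: successors {w4}; □¬◇p there: w4:F. ✗
w4: successors {w5}; □¬◇p there: w5:F. ✗
w5: successors {w1, w5}; □¬◇p there: w1:F, w5:F. ✗
Satisfying worlds: {w1}.

1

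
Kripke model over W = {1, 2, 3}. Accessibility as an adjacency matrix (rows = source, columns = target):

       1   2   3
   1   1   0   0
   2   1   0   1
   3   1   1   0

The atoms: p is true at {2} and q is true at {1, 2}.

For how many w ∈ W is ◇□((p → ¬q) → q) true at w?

1: successors {1}; □((p → ¬q) → q) there: 1:T. ✓
2: successors {1, 3}; □((p → ¬q) → q) there: 1:T, 3:T. ✓
3: successors {1, 2}; □((p → ¬q) → q) there: 1:T, 2:F. ✓
Satisfying worlds: {1, 2, 3}.

3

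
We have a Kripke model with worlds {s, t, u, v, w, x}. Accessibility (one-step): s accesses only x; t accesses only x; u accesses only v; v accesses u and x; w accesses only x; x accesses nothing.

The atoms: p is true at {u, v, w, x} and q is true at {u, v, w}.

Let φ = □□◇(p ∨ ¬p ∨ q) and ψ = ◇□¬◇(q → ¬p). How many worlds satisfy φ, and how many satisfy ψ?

For □□◇(p ∨ ¬p ∨ q):
s: successors {x}; □◇(p ∨ ¬p ∨ q) there: x:T. ✓
t: successors {x}; □◇(p ∨ ¬p ∨ q) there: x:T. ✓
u: successors {v}; □◇(p ∨ ¬p ∨ q) there: v:F. ✗
v: successors {u, x}; □◇(p ∨ ¬p ∨ q) there: u:T, x:T. ✓
w: successors {x}; □◇(p ∨ ¬p ∨ q) there: x:T. ✓
x: no successors, so □□◇(p ∨ ¬p ∨ q) holds vacuously. ✓
— 5 worlds.
For ◇□¬◇(q → ¬p):
s: successors {x}; □¬◇(q → ¬p) there: x:T. ✓
t: successors {x}; □¬◇(q → ¬p) there: x:T. ✓
u: successors {v}; □¬◇(q → ¬p) there: v:T. ✓
v: successors {u, x}; □¬◇(q → ¬p) there: u:F, x:T. ✓
w: successors {x}; □¬◇(q → ¬p) there: x:T. ✓
x: no successors, so ◇□¬◇(q → ¬p) fails. ✗
— 5 worlds.

5 and 5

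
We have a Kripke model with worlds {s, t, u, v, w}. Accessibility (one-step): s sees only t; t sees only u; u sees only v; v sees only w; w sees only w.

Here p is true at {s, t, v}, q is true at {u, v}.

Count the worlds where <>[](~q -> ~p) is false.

0

s: successors {t}; [](~q -> ~p) there: t:T. ✓
t: successors {u}; [](~q -> ~p) there: u:T. ✓
u: successors {v}; [](~q -> ~p) there: v:T. ✓
v: successors {w}; [](~q -> ~p) there: w:T. ✓
w: successors {w}; [](~q -> ~p) there: w:T. ✓
Satisfying worlds: {s, t, u, v, w}.
So <>[](~q -> ~p) fails at the other 0 worlds.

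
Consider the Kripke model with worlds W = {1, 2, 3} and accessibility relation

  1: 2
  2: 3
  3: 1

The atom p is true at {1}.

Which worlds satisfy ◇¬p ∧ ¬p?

1: ◇¬p is T, ¬p is F. ✗
2: ◇¬p is T, ¬p is T. ✓
3: ◇¬p is F, ¬p is T. ✗

{2}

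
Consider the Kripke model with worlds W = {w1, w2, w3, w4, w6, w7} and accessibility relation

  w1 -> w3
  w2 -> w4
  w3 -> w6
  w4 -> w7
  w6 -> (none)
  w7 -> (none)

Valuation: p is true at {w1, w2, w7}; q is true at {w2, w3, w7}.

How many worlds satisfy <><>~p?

w1: successors {w3}; <>~p there: w3:T. ✓
w2: successors {w4}; <>~p there: w4:F. ✗
w3: successors {w6}; <>~p there: w6:F. ✗
w4: successors {w7}; <>~p there: w7:F. ✗
w6: no successors, so <><>~p fails. ✗
w7: no successors, so <><>~p fails. ✗
Satisfying worlds: {w1}.

1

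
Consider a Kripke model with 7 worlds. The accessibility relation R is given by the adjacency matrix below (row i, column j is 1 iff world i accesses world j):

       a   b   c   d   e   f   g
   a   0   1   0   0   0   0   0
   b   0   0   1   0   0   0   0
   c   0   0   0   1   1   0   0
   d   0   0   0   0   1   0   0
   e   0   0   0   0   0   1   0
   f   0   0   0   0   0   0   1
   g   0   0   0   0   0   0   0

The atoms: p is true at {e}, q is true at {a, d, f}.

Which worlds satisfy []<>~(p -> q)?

{b, g}

a: successors {b}; <>~(p -> q) there: b:F. ✗
b: successors {c}; <>~(p -> q) there: c:T. ✓
c: successors {d, e}; <>~(p -> q) there: d:T, e:F. ✗
d: successors {e}; <>~(p -> q) there: e:F. ✗
e: successors {f}; <>~(p -> q) there: f:F. ✗
f: successors {g}; <>~(p -> q) there: g:F. ✗
g: no successors, so []<>~(p -> q) holds vacuously. ✓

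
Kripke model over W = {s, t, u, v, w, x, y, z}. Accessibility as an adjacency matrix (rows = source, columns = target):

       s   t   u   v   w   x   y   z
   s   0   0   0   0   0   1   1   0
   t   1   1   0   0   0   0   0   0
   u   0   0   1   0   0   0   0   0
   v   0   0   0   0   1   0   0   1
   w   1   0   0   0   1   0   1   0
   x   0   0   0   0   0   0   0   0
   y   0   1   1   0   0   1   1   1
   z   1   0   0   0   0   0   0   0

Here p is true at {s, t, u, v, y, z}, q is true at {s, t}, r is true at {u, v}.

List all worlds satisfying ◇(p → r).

{s, u, v, w, y}

s: successors {x, y}; p → r there: x:T, y:F. ✓
t: successors {s, t}; p → r there: s:F, t:F. ✗
u: successors {u}; p → r there: u:T. ✓
v: successors {w, z}; p → r there: w:T, z:F. ✓
w: successors {s, w, y}; p → r there: s:F, w:T, y:F. ✓
x: no successors, so ◇(p → r) fails. ✗
y: successors {t, u, x, y, z}; p → r there: t:F, u:T, x:T, y:F, z:F. ✓
z: successors {s}; p → r there: s:F. ✗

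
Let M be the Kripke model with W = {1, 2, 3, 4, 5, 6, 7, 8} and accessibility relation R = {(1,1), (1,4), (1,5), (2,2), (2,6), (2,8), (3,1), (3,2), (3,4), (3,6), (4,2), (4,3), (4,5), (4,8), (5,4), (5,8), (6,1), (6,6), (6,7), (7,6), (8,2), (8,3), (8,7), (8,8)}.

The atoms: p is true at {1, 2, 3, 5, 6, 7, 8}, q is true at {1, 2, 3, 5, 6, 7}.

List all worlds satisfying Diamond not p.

1: successors {1, 4, 5}; not p there: 1:F, 4:T, 5:F. ✓
2: successors {2, 6, 8}; not p there: 2:F, 6:F, 8:F. ✗
3: successors {1, 2, 4, 6}; not p there: 1:F, 2:F, 4:T, 6:F. ✓
4: successors {2, 3, 5, 8}; not p there: 2:F, 3:F, 5:F, 8:F. ✗
5: successors {4, 8}; not p there: 4:T, 8:F. ✓
6: successors {1, 6, 7}; not p there: 1:F, 6:F, 7:F. ✗
7: successors {6}; not p there: 6:F. ✗
8: successors {2, 3, 7, 8}; not p there: 2:F, 3:F, 7:F, 8:F. ✗

{1, 3, 5}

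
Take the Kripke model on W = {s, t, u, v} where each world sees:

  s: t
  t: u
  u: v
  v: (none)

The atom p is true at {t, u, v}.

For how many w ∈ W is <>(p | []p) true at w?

3

s: successors {t}; p | []p there: t:T. ✓
t: successors {u}; p | []p there: u:T. ✓
u: successors {v}; p | []p there: v:T. ✓
v: no successors, so <>(p | []p) fails. ✗
Satisfying worlds: {s, t, u}.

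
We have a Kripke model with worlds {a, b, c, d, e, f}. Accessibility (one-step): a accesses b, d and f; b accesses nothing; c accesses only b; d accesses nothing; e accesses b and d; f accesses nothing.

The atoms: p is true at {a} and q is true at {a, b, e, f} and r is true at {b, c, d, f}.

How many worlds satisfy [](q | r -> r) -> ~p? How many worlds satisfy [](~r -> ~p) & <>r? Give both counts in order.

5 and 3

For [](q | r -> r) -> ~p:
a: [](q | r -> r) is T, ~p is F. ✗
b: [](q | r -> r) is T, ~p is T. ✓
c: [](q | r -> r) is T, ~p is T. ✓
d: [](q | r -> r) is T, ~p is T. ✓
e: [](q | r -> r) is T, ~p is T. ✓
f: [](q | r -> r) is T, ~p is T. ✓
— 5 worlds.
For [](~r -> ~p) & <>r:
a: [](~r -> ~p) is T, <>r is T. ✓
b: [](~r -> ~p) is T, <>r is F. ✗
c: [](~r -> ~p) is T, <>r is T. ✓
d: [](~r -> ~p) is T, <>r is F. ✗
e: [](~r -> ~p) is T, <>r is T. ✓
f: [](~r -> ~p) is T, <>r is F. ✗
— 3 worlds.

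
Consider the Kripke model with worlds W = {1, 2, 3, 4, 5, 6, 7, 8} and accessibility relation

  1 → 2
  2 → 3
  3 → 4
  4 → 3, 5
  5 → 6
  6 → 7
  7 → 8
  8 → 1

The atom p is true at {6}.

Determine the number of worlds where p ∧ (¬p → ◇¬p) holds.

1

1: p is F, ¬p → ◇¬p is T. ✗
2: p is F, ¬p → ◇¬p is T. ✗
3: p is F, ¬p → ◇¬p is T. ✗
4: p is F, ¬p → ◇¬p is T. ✗
5: p is F, ¬p → ◇¬p is F. ✗
6: p is T, ¬p → ◇¬p is T. ✓
7: p is F, ¬p → ◇¬p is T. ✗
8: p is F, ¬p → ◇¬p is T. ✗
Satisfying worlds: {6}.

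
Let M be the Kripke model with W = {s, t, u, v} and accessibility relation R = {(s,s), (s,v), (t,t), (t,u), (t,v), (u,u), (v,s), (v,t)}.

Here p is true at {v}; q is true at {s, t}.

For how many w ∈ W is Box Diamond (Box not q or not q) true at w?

2

s: successors {s, v}; Diamond (Box not q or not q) there: s:T, v:F. ✗
t: successors {t, u, v}; Diamond (Box not q or not q) there: t:T, u:T, v:F. ✗
u: successors {u}; Diamond (Box not q or not q) there: u:T. ✓
v: successors {s, t}; Diamond (Box not q or not q) there: s:T, t:T. ✓
Satisfying worlds: {u, v}.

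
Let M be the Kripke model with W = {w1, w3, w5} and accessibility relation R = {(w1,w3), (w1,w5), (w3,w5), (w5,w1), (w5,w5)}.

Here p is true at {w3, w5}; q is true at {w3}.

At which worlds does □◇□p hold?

{w3, w5}

w1: successors {w3, w5}; ◇□p there: w3:F, w5:T. ✗
w3: successors {w5}; ◇□p there: w5:T. ✓
w5: successors {w1, w5}; ◇□p there: w1:T, w5:T. ✓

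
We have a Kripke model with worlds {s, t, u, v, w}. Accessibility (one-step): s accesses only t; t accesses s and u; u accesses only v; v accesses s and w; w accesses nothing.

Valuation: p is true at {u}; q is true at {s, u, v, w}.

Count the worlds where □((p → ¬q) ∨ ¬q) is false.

1

s: successors {t}; (p → ¬q) ∨ ¬q there: t:T. ✓
t: successors {s, u}; (p → ¬q) ∨ ¬q there: s:T, u:F. ✗
u: successors {v}; (p → ¬q) ∨ ¬q there: v:T. ✓
v: successors {s, w}; (p → ¬q) ∨ ¬q there: s:T, w:T. ✓
w: no successors, so □((p → ¬q) ∨ ¬q) holds vacuously. ✓
Satisfying worlds: {s, u, v, w}.
So □((p → ¬q) ∨ ¬q) fails at the other 1 world.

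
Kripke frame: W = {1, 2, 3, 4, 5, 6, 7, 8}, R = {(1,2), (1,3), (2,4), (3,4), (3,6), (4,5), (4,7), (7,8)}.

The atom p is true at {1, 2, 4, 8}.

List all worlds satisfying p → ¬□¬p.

1: p is T, ¬□¬p is T. ✓
2: p is T, ¬□¬p is T. ✓
3: p is F, ¬□¬p is T. ✓
4: p is T, ¬□¬p is F. ✗
5: p is F, ¬□¬p is F. ✓
6: p is F, ¬□¬p is F. ✓
7: p is F, ¬□¬p is T. ✓
8: p is T, ¬□¬p is F. ✗

{1, 2, 3, 5, 6, 7}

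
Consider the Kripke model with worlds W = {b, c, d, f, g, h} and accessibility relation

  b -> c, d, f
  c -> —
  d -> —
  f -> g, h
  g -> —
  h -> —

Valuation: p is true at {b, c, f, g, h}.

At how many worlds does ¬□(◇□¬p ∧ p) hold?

2

b: □(◇□¬p ∧ p) is F. ✓
c: □(◇□¬p ∧ p) is T. ✗
d: □(◇□¬p ∧ p) is T. ✗
f: □(◇□¬p ∧ p) is F. ✓
g: □(◇□¬p ∧ p) is T. ✗
h: □(◇□¬p ∧ p) is T. ✗
Satisfying worlds: {b, f}.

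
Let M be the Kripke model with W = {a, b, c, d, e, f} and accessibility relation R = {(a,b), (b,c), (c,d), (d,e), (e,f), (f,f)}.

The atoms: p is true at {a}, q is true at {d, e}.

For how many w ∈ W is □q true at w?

2

a: successors {b}; q there: b:F. ✗
b: successors {c}; q there: c:F. ✗
c: successors {d}; q there: d:T. ✓
d: successors {e}; q there: e:T. ✓
e: successors {f}; q there: f:F. ✗
f: successors {f}; q there: f:F. ✗
Satisfying worlds: {c, d}.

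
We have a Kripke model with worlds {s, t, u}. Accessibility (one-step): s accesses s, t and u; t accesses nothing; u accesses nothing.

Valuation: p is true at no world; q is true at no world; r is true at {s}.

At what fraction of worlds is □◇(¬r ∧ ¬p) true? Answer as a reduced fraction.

2/3

s: successors {s, t, u}; ◇(¬r ∧ ¬p) there: s:T, t:F, u:F. ✗
t: no successors, so □◇(¬r ∧ ¬p) holds vacuously. ✓
u: no successors, so □◇(¬r ∧ ¬p) holds vacuously. ✓
That's 2 of 3 worlds, so 2/3.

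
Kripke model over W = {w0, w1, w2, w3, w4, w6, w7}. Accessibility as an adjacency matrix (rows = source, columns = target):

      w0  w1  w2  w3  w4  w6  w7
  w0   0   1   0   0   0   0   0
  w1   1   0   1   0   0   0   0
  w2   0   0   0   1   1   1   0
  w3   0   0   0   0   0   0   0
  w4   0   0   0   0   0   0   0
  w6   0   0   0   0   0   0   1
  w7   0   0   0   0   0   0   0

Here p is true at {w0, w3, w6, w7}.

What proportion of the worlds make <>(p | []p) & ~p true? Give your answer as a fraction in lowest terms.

w0: <>(p | []p) is F, ~p is F. ✗
w1: <>(p | []p) is T, ~p is T. ✓
w2: <>(p | []p) is T, ~p is T. ✓
w3: <>(p | []p) is F, ~p is F. ✗
w4: <>(p | []p) is F, ~p is T. ✗
w6: <>(p | []p) is T, ~p is F. ✗
w7: <>(p | []p) is F, ~p is F. ✗
That's 2 of 7 worlds, so 2/7.

2/7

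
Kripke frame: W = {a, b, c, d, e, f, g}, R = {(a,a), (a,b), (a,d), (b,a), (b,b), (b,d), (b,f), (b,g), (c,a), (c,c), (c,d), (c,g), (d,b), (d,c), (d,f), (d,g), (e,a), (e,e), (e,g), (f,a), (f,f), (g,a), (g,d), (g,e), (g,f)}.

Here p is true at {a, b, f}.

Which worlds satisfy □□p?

∅

a: successors {a, b, d}; □p there: a:F, b:F, d:F. ✗
b: successors {a, b, d, f, g}; □p there: a:F, b:F, d:F, f:T, g:F. ✗
c: successors {a, c, d, g}; □p there: a:F, c:F, d:F, g:F. ✗
d: successors {b, c, f, g}; □p there: b:F, c:F, f:T, g:F. ✗
e: successors {a, e, g}; □p there: a:F, e:F, g:F. ✗
f: successors {a, f}; □p there: a:F, f:T. ✗
g: successors {a, d, e, f}; □p there: a:F, d:F, e:F, f:T. ✗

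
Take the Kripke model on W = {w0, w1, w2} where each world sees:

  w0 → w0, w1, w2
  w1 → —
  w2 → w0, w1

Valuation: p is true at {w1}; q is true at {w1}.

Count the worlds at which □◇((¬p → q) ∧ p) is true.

w0: successors {w0, w1, w2}; ◇((¬p → q) ∧ p) there: w0:T, w1:F, w2:T. ✗
w1: no successors, so □◇((¬p → q) ∧ p) holds vacuously. ✓
w2: successors {w0, w1}; ◇((¬p → q) ∧ p) there: w0:T, w1:F. ✗
Satisfying worlds: {w1}.

1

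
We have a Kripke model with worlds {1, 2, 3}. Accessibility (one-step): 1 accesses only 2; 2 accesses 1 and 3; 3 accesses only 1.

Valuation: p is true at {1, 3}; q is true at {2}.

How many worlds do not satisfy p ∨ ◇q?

1: p is T, ◇q is T. ✓
2: p is F, ◇q is F. ✗
3: p is T, ◇q is F. ✓
Satisfying worlds: {1, 3}.
So p ∨ ◇q fails at the other 1 world.

1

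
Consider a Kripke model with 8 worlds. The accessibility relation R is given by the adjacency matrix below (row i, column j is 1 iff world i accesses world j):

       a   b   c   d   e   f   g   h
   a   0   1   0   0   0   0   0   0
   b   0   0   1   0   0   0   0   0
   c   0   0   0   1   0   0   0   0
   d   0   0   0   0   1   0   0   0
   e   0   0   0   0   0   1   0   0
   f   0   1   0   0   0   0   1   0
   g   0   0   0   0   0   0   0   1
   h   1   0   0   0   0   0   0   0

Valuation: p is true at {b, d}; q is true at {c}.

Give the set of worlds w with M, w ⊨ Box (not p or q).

{b, d, e, g, h}

a: successors {b}; not p or q there: b:F. ✗
b: successors {c}; not p or q there: c:T. ✓
c: successors {d}; not p or q there: d:F. ✗
d: successors {e}; not p or q there: e:T. ✓
e: successors {f}; not p or q there: f:T. ✓
f: successors {b, g}; not p or q there: b:F, g:T. ✗
g: successors {h}; not p or q there: h:T. ✓
h: successors {a}; not p or q there: a:T. ✓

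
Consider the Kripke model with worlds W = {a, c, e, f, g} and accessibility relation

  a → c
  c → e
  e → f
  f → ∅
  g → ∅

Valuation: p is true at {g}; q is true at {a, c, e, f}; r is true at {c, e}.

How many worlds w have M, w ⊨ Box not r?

a: successors {c}; not r there: c:F. ✗
c: successors {e}; not r there: e:F. ✗
e: successors {f}; not r there: f:T. ✓
f: no successors, so Box not r holds vacuously. ✓
g: no successors, so Box not r holds vacuously. ✓
Satisfying worlds: {e, f, g}.

3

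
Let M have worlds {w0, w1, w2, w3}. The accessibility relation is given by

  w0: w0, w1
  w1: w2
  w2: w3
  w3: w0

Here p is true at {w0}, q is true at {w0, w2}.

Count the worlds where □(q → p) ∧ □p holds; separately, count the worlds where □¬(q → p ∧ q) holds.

For □(q → p) ∧ □p:
w0: □(q → p) is T, □p is F. ✗
w1: □(q → p) is F, □p is F. ✗
w2: □(q → p) is T, □p is F. ✗
w3: □(q → p) is T, □p is T. ✓
— 1 world.
For □¬(q → p ∧ q):
w0: successors {w0, w1}; ¬(q → p ∧ q) there: w0:F, w1:F. ✗
w1: successors {w2}; ¬(q → p ∧ q) there: w2:T. ✓
w2: successors {w3}; ¬(q → p ∧ q) there: w3:F. ✗
w3: successors {w0}; ¬(q → p ∧ q) there: w0:F. ✗
— 1 world.

1 and 1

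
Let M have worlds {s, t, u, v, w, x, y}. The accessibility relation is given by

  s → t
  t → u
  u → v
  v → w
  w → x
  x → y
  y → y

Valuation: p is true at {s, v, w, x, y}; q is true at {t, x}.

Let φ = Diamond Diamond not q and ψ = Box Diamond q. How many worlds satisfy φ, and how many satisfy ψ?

For Diamond Diamond not q:
s: successors {t}; Diamond not q there: t:T. ✓
t: successors {u}; Diamond not q there: u:T. ✓
u: successors {v}; Diamond not q there: v:T. ✓
v: successors {w}; Diamond not q there: w:F. ✗
w: successors {x}; Diamond not q there: x:T. ✓
x: successors {y}; Diamond not q there: y:T. ✓
y: successors {y}; Diamond not q there: y:T. ✓
— 6 worlds.
For Box Diamond q:
s: successors {t}; Diamond q there: t:F. ✗
t: successors {u}; Diamond q there: u:F. ✗
u: successors {v}; Diamond q there: v:F. ✗
v: successors {w}; Diamond q there: w:T. ✓
w: successors {x}; Diamond q there: x:F. ✗
x: successors {y}; Diamond q there: y:F. ✗
y: successors {y}; Diamond q there: y:F. ✗
— 1 world.

6 and 1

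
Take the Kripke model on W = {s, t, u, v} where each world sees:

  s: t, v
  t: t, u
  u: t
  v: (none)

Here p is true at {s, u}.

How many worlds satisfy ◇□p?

1

s: successors {t, v}; □p there: t:F, v:T. ✓
t: successors {t, u}; □p there: t:F, u:F. ✗
u: successors {t}; □p there: t:F. ✗
v: no successors, so ◇□p fails. ✗
Satisfying worlds: {s}.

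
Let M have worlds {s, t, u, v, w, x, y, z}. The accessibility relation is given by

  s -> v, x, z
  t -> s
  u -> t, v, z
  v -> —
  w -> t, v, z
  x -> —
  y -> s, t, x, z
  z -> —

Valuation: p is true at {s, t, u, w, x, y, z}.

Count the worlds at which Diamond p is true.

5

s: successors {v, x, z}; p there: v:F, x:T, z:T. ✓
t: successors {s}; p there: s:T. ✓
u: successors {t, v, z}; p there: t:T, v:F, z:T. ✓
v: no successors, so Diamond p fails. ✗
w: successors {t, v, z}; p there: t:T, v:F, z:T. ✓
x: no successors, so Diamond p fails. ✗
y: successors {s, t, x, z}; p there: s:T, t:T, x:T, z:T. ✓
z: no successors, so Diamond p fails. ✗
Satisfying worlds: {s, t, u, w, y}.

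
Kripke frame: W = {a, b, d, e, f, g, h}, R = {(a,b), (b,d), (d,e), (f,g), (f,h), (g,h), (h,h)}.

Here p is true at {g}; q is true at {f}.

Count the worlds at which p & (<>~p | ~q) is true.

a: p is F, <>~p | ~q is T. ✗
b: p is F, <>~p | ~q is T. ✗
d: p is F, <>~p | ~q is T. ✗
e: p is F, <>~p | ~q is T. ✗
f: p is F, <>~p | ~q is T. ✗
g: p is T, <>~p | ~q is T. ✓
h: p is F, <>~p | ~q is T. ✗
Satisfying worlds: {g}.

1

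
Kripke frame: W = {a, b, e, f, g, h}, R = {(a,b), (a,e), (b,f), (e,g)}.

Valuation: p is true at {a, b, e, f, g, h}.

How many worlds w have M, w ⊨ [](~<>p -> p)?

6

a: successors {b, e}; ~<>p -> p there: b:T, e:T. ✓
b: successors {f}; ~<>p -> p there: f:T. ✓
e: successors {g}; ~<>p -> p there: g:T. ✓
f: no successors, so [](~<>p -> p) holds vacuously. ✓
g: no successors, so [](~<>p -> p) holds vacuously. ✓
h: no successors, so [](~<>p -> p) holds vacuously. ✓
Satisfying worlds: {a, b, e, f, g, h}.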